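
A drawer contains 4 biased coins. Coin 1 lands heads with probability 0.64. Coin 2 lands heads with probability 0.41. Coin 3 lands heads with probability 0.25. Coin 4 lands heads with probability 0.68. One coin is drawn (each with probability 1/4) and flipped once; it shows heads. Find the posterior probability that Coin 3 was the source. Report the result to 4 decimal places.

Posterior probability ≈ 0.1263

Tabulate prior·likelihood by source: [1] prior 0.25, lik 0.64, product 0.1600; [2] prior 0.25, lik 0.41, product 0.1025; [3] prior 0.25, lik 0.25, product 0.06250; [4] prior 0.25, lik 0.68, product 0.1700.
Normalizing constant = 0.49500; the posterior for Coin 3 is its product over the sum, 0.06250/0.49500 = 0.1263.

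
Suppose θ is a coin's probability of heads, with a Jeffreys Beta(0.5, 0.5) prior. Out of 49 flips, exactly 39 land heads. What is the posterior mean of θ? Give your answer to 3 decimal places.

Observing 39 successes and 10 failures updates Beta(0.5, 0.5) by adding the success and failure counts to the two shape parameters: α = 0.5+39 = 39.5, β = 0.5+10 = 10.5.
E[θ | data] = 39.5/(39.5+10.5) = 0.790.

Posterior mean ≈ 0.790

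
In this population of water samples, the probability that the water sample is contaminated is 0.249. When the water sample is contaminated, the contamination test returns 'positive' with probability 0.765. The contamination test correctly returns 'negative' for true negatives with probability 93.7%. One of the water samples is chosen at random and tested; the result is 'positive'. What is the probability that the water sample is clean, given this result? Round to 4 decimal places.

Let H be the event that the water sample is contaminated. P(H) = 0.249, so P(¬H) = 0.751. With E the 'positive' result, P(E|H) = 0.765 and P(E|¬H) = 0.063.
P(E) = 0.765·0.249 + 0.063·0.751 = 0.19049 + 0.047313 = 0.23780.
By Bayes' theorem, P(H|E) = 0.19049 / 0.23780 = 0.8010. Hence P(¬H|E) = 1 − 0.8010 = 0.1990.

P(¬H | E) ≈ 0.1990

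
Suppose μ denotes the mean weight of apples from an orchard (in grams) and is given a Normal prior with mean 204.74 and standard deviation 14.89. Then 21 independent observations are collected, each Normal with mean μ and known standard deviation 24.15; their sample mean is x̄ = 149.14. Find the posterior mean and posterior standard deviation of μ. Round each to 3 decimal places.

Prior precision 1/τ₀² = 1/14.89² = 0.00451035; data precision n/σ² = 21/24.15² = 0.0360068.
Posterior precision = 0.00451035 + 0.0360068 = 0.0405172, giving posterior SD = 1/√0.0405172 = 4.968.
Posterior mean = (0.00451035·204.74 + 0.0360068·149.14) / 0.0405172 = 155.329.

Posterior mean ≈ 155.329; posterior SD ≈ 4.968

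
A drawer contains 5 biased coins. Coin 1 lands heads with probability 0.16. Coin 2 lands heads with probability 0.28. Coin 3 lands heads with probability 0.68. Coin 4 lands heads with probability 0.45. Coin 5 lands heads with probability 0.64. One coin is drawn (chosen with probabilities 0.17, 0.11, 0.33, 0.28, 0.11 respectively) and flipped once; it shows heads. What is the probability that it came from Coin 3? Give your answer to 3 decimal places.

Posterior probability ≈ 0.469

P(heads|C1) = 0.16; P(heads|C2) = 0.28; P(heads|C3) = 0.68; P(heads|C4) = 0.45; P(heads|C5) = 0.64.
Prior × likelihood for each source: 0.17·0.16=0.02720, 0.11·0.28=0.03080, 0.33·0.68=0.2244, 0.28·0.45=0.1260, 0.11·0.64=0.07040. Summing gives P(heads) = 0.47880.
P(Coin 3 | heads) = 0.2244 / 0.47880 = 0.469.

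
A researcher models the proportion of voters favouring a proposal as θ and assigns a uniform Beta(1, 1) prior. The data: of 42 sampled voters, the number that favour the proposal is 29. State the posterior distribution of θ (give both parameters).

Posterior: Beta(30, 14)

The binomial likelihood is conjugate to the Beta prior: with 29 successes and 13 failures, the posterior is Beta(1+29, 1+13) = Beta(30, 14).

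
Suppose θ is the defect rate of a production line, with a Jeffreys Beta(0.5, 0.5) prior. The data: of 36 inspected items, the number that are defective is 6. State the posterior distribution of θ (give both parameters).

Posterior: Beta(6.5, 30.5)

Observing 6 successes and 30 failures updates Beta(0.5, 0.5) by adding the success and failure counts to the two shape parameters: α = 0.5+6 = 6.5, β = 0.5+30 = 30.5.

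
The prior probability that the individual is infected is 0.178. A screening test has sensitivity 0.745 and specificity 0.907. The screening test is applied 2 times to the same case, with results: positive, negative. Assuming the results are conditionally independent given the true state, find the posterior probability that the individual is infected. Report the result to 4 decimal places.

With H the event that the individual is infected, the joint likelihood of the observed sequence is P(data|H) = 0.745·0.255 = 0.18998 and P(data|¬H) = 0.093·0.907 = 0.084351.
Bayes: P(H|data) = 0.178·0.18998 / (0.178·0.18998 + 0.822·0.084351) = 0.033816/0.10315 = 0.3278.

Posterior P(H) ≈ 0.3278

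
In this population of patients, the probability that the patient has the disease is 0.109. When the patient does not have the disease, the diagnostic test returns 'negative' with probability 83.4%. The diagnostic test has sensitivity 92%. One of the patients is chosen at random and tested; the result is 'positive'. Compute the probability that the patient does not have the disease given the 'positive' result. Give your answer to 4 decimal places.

P(¬H | E) ≈ 0.5959

Let H be the event that the patient has the disease. P(H) = 0.109, so P(¬H) = 0.891. With E the 'positive' result, P(E|H) = 0.92 and P(E|¬H) = 0.166.
P(E) = 0.92·0.109 + 0.166·0.891 = 0.10028 + 0.14791 = 0.24819.
By Bayes' theorem, P(H|E) = 0.10028 / 0.24819 = 0.4041. Hence P(¬H|E) = 1 − 0.4041 = 0.5959.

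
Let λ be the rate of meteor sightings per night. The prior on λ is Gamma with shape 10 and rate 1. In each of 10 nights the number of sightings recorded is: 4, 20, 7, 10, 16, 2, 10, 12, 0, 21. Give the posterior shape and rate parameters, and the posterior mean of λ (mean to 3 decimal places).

Posterior: Gamma(shape=112, rate=11); mean ≈ 10.182

The Poisson likelihood adds the total count to the shape and the number of exposure periods to the rate. Here ∑xᵢ = 102 and n = 10, so shape 10→112 and rate 1→11.
E[λ | data] = 112/11 = 10.182.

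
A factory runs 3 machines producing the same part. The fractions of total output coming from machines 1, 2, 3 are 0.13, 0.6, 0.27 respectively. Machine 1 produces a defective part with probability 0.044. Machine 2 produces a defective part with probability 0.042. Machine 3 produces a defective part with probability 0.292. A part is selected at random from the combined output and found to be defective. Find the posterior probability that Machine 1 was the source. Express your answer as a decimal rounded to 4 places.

Posterior probability ≈ 0.0521

Tabulate prior·likelihood by source: [1] prior 0.13, lik 0.044, product 0.005720; [2] prior 0.6, lik 0.042, product 0.02520; [3] prior 0.27, lik 0.292, product 0.07884.
Normalizing constant = 0.10976; the posterior for Machine 1 is its product over the sum, 0.005720/0.10976 = 0.0521.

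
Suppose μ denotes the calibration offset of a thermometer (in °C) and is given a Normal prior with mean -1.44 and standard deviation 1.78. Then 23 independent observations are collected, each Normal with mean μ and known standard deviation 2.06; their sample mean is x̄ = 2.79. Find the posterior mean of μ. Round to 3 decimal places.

With known σ, the Normal prior is conjugate. Weight on the data is w = (n/σ²)/(n/σ² + 1/τ₀²) = 5.41993/(5.41993+0.315617) = 0.94497.
Posterior mean = w·x̄ + (1−w)·μ₀ = 0.94497·2.79 + 0.055028·-1.44 = 2.557.

Posterior mean ≈ 2.557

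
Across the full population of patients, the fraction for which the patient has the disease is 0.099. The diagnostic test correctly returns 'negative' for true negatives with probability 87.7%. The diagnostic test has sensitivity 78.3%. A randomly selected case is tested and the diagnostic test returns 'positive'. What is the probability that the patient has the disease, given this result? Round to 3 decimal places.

Write H for 'the patient has the disease'. Prior odds H:¬H = 0.099/0.901 = 0.10988. For the 'positive' outcome, the likelihood ratio is 0.783/0.123 = 6.3659.
Posterior odds = 0.10988 × 6.3659 = 0.69947, so P(H|E) = 0.69947/(1+0.69947) = 0.412.

P(H | E) ≈ 0.412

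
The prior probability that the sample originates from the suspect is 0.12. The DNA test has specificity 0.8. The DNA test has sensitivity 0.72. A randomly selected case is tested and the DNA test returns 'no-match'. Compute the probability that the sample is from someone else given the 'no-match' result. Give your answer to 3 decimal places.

P(¬H | E) ≈ 0.954

Let H be the event that the sample originates from the suspect. P(H) = 0.12, so P(¬H) = 0.88. With E the 'no-match' result, P(E|H) = 0.28 and P(E|¬H) = 0.8.
P(E) = 0.28·0.12 + 0.8·0.88 = 0.033600 + 0.70400 = 0.73760.
By Bayes' theorem, P(H|E) = 0.033600 / 0.73760 = 0.046. Hence P(¬H|E) = 1 − 0.046 = 0.954.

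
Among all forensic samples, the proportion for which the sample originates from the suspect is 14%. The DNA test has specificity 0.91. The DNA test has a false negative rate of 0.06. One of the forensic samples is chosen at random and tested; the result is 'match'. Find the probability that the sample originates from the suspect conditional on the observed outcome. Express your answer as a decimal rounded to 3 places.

P(H | E) ≈ 0.630

Let H be the event that the sample originates from the suspect. P(H) = 0.14, so P(¬H) = 0.86. With E the 'match' result, P(E|H) = 0.94 and P(E|¬H) = 0.09.
P(E) = 0.94·0.14 + 0.09·0.86 = 0.13160 + 0.077400 = 0.20900.
By Bayes' theorem, P(H|E) = 0.13160 / 0.20900 = 0.630.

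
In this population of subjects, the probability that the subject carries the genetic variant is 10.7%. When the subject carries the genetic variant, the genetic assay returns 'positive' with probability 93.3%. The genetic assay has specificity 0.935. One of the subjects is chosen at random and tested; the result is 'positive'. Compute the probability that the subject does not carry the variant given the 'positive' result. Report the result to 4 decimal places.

P(¬H | E) ≈ 0.3677

Write H for 'the subject carries the genetic variant'. Prior odds H:¬H = 0.107/0.893 = 0.11982. For the 'positive' outcome, the likelihood ratio is 0.933/0.065 = 14.354.
Posterior odds = 0.11982 × 14.354 = 1.7199, so P(H|E) = 1.7199/(1+1.7199) = 0.6323. Then P(¬H|E) = 1 − 0.6323 = 0.3677.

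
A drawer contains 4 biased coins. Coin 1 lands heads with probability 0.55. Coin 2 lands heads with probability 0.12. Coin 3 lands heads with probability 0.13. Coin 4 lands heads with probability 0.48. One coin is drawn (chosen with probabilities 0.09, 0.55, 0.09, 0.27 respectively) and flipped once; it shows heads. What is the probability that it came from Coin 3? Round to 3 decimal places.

Posterior probability ≈ 0.046

P(heads|C1) = 0.55; P(heads|C2) = 0.12; P(heads|C3) = 0.13; P(heads|C4) = 0.48.
Prior × likelihood for each source: 0.09·0.55=0.04950, 0.55·0.12=0.06600, 0.09·0.13=0.01170, 0.27·0.48=0.1296. Summing gives P(heads) = 0.25680.
P(Coin 3 | heads) = 0.01170 / 0.25680 = 0.046.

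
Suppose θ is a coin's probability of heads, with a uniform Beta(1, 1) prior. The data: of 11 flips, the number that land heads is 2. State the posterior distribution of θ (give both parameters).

Posterior: Beta(3, 10)

The binomial likelihood is conjugate to the Beta prior: with 2 successes and 9 failures, the posterior is Beta(1+2, 1+9) = Beta(3, 10).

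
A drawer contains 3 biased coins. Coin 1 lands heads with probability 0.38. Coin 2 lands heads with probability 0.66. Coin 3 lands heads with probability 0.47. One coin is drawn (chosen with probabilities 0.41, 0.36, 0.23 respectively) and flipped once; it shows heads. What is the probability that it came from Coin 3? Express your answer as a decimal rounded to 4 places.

Posterior probability ≈ 0.2156

Tabulate prior·likelihood by source: [1] prior 0.41, lik 0.38, product 0.1558; [2] prior 0.36, lik 0.66, product 0.2376; [3] prior 0.23, lik 0.47, product 0.1081.
Normalizing constant = 0.50150; the posterior for Coin 3 is its product over the sum, 0.1081/0.50150 = 0.2156.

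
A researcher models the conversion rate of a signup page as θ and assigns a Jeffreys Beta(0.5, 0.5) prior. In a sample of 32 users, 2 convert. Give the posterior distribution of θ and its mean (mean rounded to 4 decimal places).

The binomial likelihood is conjugate to the Beta prior: with 2 successes and 30 failures, the posterior is Beta(0.5+2, 0.5+30) = Beta(2.5, 30.5).
E[θ | data] = 2.5/(2.5+30.5) = 0.0758.

Posterior: Beta(2.5, 30.5); mean ≈ 0.0758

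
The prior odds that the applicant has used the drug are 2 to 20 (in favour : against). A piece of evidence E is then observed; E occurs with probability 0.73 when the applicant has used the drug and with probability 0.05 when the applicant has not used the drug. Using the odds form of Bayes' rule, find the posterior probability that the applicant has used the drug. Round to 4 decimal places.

Posterior probability ≈ 0.5935

Prior odds = 2/20 = 0.10000. In log-odds, ln(0.10000) = -2.3026.
Add log likelihood ratio: ln(14.600) = 2.6810.
Posterior log-odds = 0.37844, so posterior odds = exp(0.37844) = 1.4600. Converting, P(H|E) = 1.4600/2.4600 = 0.5935.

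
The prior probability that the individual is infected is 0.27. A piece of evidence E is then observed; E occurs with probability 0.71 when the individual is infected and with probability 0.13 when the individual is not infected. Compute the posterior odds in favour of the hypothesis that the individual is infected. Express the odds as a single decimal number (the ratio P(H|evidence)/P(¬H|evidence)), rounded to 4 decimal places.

Prior odds = 0.27/(1−0.27) = 0.36986.
Likelihood ratio for E = 0.71/0.13 = 5.4615.
Posterior odds = prior odds × LR = 2.0200.

Posterior odds ≈ 2.0200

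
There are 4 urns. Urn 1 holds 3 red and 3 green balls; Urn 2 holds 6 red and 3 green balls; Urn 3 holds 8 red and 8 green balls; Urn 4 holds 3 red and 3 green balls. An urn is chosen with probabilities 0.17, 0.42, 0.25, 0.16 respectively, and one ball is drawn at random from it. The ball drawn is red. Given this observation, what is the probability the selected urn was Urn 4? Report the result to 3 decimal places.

Posterior probability ≈ 0.140

Tabulate prior·likelihood by source: [1] prior 0.17, lik 0.5, product 0.08500; [2] prior 0.42, lik 0.6667, product 0.2800; [3] prior 0.25, lik 0.5, product 0.1250; [4] prior 0.16, lik 0.5, product 0.08000.
Normalizing constant = 0.57000; the posterior for Urn 4 is its product over the sum, 0.08000/0.57000 = 0.140.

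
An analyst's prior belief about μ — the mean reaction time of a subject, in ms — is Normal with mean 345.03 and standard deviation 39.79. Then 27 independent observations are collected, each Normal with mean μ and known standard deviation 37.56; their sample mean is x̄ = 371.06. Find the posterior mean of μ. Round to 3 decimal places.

Prior precision 1/τ₀² = 1/39.79² = 0.00063161; data precision n/σ² = 27/37.56² = 0.0191387.
Posterior precision = 0.00063161 + 0.0191387 = 0.0197703.
Posterior mean = (0.00063161·345.03 + 0.0191387·371.06) / 0.0197703 = 370.228.

Posterior mean ≈ 370.228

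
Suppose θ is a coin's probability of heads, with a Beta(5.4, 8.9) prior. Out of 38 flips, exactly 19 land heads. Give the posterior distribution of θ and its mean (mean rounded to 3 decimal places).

Posterior: Beta(24.4, 27.9); mean ≈ 0.467

The binomial likelihood is conjugate to the Beta prior: with 19 successes and 19 failures, the posterior is Beta(5.4+19, 8.9+19) = Beta(24.4, 27.9).
E[θ | data] = 24.4/(24.4+27.9) = 0.467.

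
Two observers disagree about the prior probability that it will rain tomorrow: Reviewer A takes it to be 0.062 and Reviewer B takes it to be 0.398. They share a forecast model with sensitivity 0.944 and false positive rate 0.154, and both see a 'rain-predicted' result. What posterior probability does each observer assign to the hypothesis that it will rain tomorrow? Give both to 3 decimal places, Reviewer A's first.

Reviewer A: 0.288; Reviewer B: 0.802

P('+'|H) = 0.944, P('+'|¬H) = 0.154.
Reviewer A: numerator 0.944·0.062 = 0.058528; evidence = 0.058528+0.154·0.938 = 0.20298; posterior = 0.288.
Reviewer B: numerator 0.944·0.398 = 0.37571; evidence = 0.37571+0.154·0.602 = 0.46842; posterior = 0.802.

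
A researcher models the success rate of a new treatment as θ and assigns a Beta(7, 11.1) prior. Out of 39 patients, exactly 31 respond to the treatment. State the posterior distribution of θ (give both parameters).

Observing 31 successes and 8 failures updates Beta(7, 11.1) by adding the success and failure counts to the two shape parameters: α = 7+31 = 38, β = 11.1+8 = 19.1.

Posterior: Beta(38, 19.1)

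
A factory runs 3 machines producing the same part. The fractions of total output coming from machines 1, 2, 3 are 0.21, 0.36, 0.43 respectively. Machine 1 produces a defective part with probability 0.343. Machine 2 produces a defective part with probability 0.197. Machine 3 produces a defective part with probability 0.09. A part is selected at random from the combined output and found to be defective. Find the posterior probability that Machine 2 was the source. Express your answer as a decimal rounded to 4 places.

Tabulate prior·likelihood by source: [1] prior 0.21, lik 0.343, product 0.07203; [2] prior 0.36, lik 0.197, product 0.07092; [3] prior 0.43, lik 0.09, product 0.03870.
Normalizing constant = 0.18165; the posterior for Machine 2 is its product over the sum, 0.07092/0.18165 = 0.3904.

Posterior probability ≈ 0.3904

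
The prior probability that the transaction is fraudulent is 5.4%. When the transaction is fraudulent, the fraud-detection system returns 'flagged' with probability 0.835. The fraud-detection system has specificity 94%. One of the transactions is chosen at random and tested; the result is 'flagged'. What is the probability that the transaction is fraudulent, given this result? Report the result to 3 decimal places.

Let H be the event that the transaction is fraudulent. P(H) = 0.054, so P(¬H) = 0.946. With E the 'flagged' result, P(E|H) = 0.835 and P(E|¬H) = 0.06.
P(E) = 0.835·0.054 + 0.06·0.946 = 0.045090 + 0.056760 = 0.10185.
By Bayes' theorem, P(H|E) = 0.045090 / 0.10185 = 0.443.

P(H | E) ≈ 0.443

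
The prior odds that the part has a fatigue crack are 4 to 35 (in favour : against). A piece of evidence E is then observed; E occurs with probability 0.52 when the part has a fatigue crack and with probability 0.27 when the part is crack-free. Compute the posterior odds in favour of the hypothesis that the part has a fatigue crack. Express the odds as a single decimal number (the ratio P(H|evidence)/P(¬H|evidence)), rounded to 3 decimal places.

Prior odds = 4/35 = 0.11429.
Likelihood ratio for E = 0.52/0.27 = 1.9259.
Posterior odds = prior odds × LR = 0.22011.

Posterior odds ≈ 0.220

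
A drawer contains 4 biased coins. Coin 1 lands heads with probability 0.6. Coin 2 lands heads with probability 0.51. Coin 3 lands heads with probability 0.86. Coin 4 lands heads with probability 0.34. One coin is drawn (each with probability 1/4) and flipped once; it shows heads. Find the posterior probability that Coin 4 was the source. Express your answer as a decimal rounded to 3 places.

Posterior probability ≈ 0.147

Tabulate prior·likelihood by source: [1] prior 0.25, lik 0.6, product 0.1500; [2] prior 0.25, lik 0.51, product 0.1275; [3] prior 0.25, lik 0.86, product 0.2150; [4] prior 0.25, lik 0.34, product 0.08500.
Normalizing constant = 0.57750; the posterior for Coin 4 is its product over the sum, 0.08500/0.57750 = 0.147.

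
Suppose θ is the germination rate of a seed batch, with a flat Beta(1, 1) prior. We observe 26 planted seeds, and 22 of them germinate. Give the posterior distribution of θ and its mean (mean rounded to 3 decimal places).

Posterior: Beta(23, 5); mean ≈ 0.821

The binomial likelihood is conjugate to the Beta prior: with 22 successes and 4 failures, the posterior is Beta(1+22, 1+4) = Beta(23, 5).
Posterior mean = α/(α+β) = 23/28 = 0.821.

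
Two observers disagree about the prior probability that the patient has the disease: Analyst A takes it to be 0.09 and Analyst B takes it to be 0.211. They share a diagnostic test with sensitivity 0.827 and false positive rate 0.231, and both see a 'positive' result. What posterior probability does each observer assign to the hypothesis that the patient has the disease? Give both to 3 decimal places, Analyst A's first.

The likelihood ratio for a 'positive' result is 0.827/0.231 = 3.5801.
Analyst A: prior odds 0.09/0.91 = 0.098901; posterior odds 0.35407; posterior probability 0.261.
Analyst B: prior odds 0.211/0.789 = 0.26743; posterior odds 0.95741; posterior probability 0.489.

Analyst A: 0.261; Analyst B: 0.489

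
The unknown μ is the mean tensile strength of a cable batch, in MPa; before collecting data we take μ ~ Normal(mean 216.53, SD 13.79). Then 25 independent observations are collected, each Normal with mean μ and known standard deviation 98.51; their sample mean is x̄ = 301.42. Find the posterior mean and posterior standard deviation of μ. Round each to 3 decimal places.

With known σ, the Normal prior is conjugate. Weight on the data is w = (n/σ²)/(n/σ² + 1/τ₀²) = 0.00257620/(0.00257620+0.00525862) = 0.32881.
Posterior mean = w·x̄ + (1−w)·μ₀ = 0.32881·301.42 + 0.67119·216.53 = 244.443. Posterior variance = 1/(0.00257620+0.00525862) = 127.635, so SD = 11.298.

Posterior mean ≈ 244.443; posterior SD ≈ 11.298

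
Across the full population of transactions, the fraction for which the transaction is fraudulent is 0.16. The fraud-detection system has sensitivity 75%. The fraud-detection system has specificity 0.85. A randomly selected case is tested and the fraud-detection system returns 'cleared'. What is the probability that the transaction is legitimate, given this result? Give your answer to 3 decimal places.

Write H for 'the transaction is fraudulent'. Prior odds H:¬H = 0.16/0.84 = 0.19048. For the 'cleared' outcome, the likelihood ratio is 0.25/0.85 = 0.29412.
Posterior odds = 0.19048 × 0.29412 = 0.056022, so P(H|E) = 0.056022/(1+0.056022) = 0.053. Then P(¬H|E) = 1 − 0.053 = 0.947.

P(¬H | E) ≈ 0.947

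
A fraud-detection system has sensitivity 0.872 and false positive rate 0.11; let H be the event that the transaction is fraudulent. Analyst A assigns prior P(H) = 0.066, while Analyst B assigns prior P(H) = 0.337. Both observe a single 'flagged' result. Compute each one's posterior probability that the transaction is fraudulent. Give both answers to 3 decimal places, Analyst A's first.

Analyst A: 0.359; Analyst B: 0.801

The likelihood ratio for a 'flagged' result is 0.872/0.11 = 7.9273.
Analyst A: prior odds 0.066/0.934 = 0.070664; posterior odds 0.56017; posterior probability 0.359.
Analyst B: prior odds 0.337/0.663 = 0.50830; posterior odds 4.0294; posterior probability 0.801.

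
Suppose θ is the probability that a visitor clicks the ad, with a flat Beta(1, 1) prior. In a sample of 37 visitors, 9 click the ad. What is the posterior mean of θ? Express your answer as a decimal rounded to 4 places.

Observing 9 successes and 28 failures updates Beta(1, 1) by adding the success and failure counts to the two shape parameters: α = 1+9 = 10, β = 1+28 = 29.
Posterior mean = α/(α+β) = 10/39 = 0.2564.

Posterior mean ≈ 0.2564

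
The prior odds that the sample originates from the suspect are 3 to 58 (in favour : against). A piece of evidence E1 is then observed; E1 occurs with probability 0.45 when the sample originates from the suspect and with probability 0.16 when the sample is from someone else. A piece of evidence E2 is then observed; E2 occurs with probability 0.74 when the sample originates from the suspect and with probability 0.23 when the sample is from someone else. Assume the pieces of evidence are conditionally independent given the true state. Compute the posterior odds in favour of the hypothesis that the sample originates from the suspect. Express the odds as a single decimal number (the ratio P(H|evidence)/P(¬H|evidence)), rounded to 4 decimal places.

Prior odds = 3/58 = 0.051724.
Likelihood ratio for E1 = 0.45/0.16 = 2.8125.
Likelihood ratio for E2 = 0.74/0.23 = 3.2174.
Posterior odds = prior odds × LR₁ × LR₂ = 0.46805.

Posterior odds ≈ 0.4680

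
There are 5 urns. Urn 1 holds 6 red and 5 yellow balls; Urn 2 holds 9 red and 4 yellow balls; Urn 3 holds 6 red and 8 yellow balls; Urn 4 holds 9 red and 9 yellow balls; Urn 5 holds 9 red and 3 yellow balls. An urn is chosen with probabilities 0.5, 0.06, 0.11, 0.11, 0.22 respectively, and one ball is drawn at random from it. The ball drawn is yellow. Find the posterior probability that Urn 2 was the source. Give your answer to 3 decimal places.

Tabulate prior·likelihood by source: [1] prior 0.5, lik 0.4545, product 0.2273; [2] prior 0.06, lik 0.3077, product 0.01846; [3] prior 0.11, lik 0.5714, product 0.06286; [4] prior 0.11, lik 0.5, product 0.05500; [5] prior 0.22, lik 0.25, product 0.05500.
Normalizing constant = 0.41859; the posterior for Urn 2 is its product over the sum, 0.01846/0.41859 = 0.044.

Posterior probability ≈ 0.044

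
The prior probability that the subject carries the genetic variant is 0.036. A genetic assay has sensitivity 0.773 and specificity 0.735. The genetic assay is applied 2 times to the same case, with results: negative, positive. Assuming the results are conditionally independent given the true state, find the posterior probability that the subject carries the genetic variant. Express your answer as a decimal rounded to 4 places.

Posterior P(H) ≈ 0.0325

Let H be the event that the subject carries the genetic variant; start with P(H) = 0.036. P('positive'|H) = 0.773, P('positive'|¬H) = 0.265.
Update on result 1 ('negative'): P(H) ← 0.227·0.0360 / (0.227·0.0360 + 0.735·0.9640) = 0.0081720/0.71671 = 0.0114.
Update on result 2 ('positive'): P(H) ← 0.773·0.0114 / (0.773·0.0114 + 0.265·0.9886) = 0.0088138/0.27079 = 0.0325.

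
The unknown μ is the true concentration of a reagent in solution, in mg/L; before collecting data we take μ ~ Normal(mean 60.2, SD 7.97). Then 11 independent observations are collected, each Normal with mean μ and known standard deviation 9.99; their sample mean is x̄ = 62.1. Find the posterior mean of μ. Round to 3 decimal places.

Prior precision 1/τ₀² = 1/7.97² = 0.0157428; data precision n/σ² = 11/9.99² = 0.110220.
Posterior precision = 0.0157428 + 0.110220 = 0.125963.
Posterior mean = (0.0157428·60.2 + 0.110220·62.1) / 0.125963 = 61.863.

Posterior mean ≈ 61.863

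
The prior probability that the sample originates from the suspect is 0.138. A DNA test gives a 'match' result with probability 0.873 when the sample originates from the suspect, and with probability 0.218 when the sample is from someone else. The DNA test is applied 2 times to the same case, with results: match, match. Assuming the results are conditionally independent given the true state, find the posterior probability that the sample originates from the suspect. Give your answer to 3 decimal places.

Let H be the event that the sample originates from the suspect; start with P(H) = 0.138. P('match'|H) = 0.873, P('match'|¬H) = 0.218.
Update on result 1 ('match'): P(H) ← 0.873·0.1380 / (0.873·0.1380 + 0.218·0.8620) = 0.12047/0.30839 = 0.3907.
Update on result 2 ('match'): P(H) ← 0.873·0.3907 / (0.873·0.3907 + 0.218·0.6093) = 0.34104/0.47388 = 0.7197.

Posterior P(H) ≈ 0.720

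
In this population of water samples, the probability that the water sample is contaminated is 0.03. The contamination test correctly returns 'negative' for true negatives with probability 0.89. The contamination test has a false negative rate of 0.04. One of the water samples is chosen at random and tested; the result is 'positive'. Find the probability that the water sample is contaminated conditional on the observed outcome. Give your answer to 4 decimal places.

Write H for 'the water sample is contaminated'. Prior odds H:¬H = 0.03/0.97 = 0.030928. For the 'positive' outcome, the likelihood ratio is 0.96/0.11 = 8.7273.
Posterior odds = 0.030928 × 8.7273 = 0.26992, so P(H|E) = 0.26992/(1+0.26992) = 0.2125.

P(H | E) ≈ 0.2125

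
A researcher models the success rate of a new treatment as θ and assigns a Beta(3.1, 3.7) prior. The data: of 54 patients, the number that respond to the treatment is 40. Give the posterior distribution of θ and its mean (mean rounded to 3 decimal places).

Posterior: Beta(43.1, 17.7); mean ≈ 0.709

Observing 40 successes and 14 failures updates Beta(3.1, 3.7) by adding the success and failure counts to the two shape parameters: α = 3.1+40 = 43.1, β = 3.7+14 = 17.7.
Posterior mean = α/(α+β) = 43.1/60.8 = 0.709.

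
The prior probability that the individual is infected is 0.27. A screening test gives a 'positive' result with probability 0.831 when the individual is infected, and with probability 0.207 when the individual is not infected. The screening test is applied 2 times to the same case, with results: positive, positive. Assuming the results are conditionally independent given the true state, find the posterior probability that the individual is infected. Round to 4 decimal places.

With H the event that the individual is infected, the joint likelihood of the observed sequence is P(data|H) = 0.831·0.831 = 0.69056 and P(data|¬H) = 0.207·0.207 = 0.042849.
Bayes: P(H|data) = 0.27·0.69056 / (0.27·0.69056 + 0.73·0.042849) = 0.18645/0.21773 = 0.8563.

Posterior P(H) ≈ 0.8563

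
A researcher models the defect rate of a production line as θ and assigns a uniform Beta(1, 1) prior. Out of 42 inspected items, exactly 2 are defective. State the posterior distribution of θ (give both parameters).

Observing 2 successes and 40 failures updates Beta(1, 1) by adding the success and failure counts to the two shape parameters: α = 1+2 = 3, β = 1+40 = 41.

Posterior: Beta(3, 41)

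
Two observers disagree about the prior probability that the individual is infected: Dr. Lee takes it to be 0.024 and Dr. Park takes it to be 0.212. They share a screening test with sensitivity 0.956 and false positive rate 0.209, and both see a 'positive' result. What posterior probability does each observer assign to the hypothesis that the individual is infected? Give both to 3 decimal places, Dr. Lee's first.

Dr. Lee: 0.101; Dr. Park: 0.552

The likelihood ratio for a 'positive' result is 0.956/0.209 = 4.5742.
Dr. Lee: prior odds 0.024/0.976 = 0.024590; posterior odds 0.11248; posterior probability 0.101.
Dr. Park: prior odds 0.212/0.788 = 0.26904; posterior odds 1.2306; posterior probability 0.552.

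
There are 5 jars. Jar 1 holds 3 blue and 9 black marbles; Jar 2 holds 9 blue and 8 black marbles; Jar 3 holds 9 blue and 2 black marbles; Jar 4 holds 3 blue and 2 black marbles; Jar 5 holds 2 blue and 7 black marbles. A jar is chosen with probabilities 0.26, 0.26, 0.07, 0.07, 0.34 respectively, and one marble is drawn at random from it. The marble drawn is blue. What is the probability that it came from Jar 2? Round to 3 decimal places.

Posterior probability ≈ 0.365

P(blue|Jar 1) = 0.25; P(blue|Jar 2) = 0.5294; P(blue|Jar 3) = 0.8182; P(blue|Jar 4) = 0.6; P(blue|Jar 5) = 0.2222.
Prior × likelihood for each source: 0.26·0.25=0.06500, 0.26·0.5294=0.1376, 0.07·0.8182=0.05727, 0.07·0.6=0.04200, 0.34·0.2222=0.07556. Summing gives P(blue) = 0.37748.
P(Jar 2 | blue) = 0.1376 / 0.37748 = 0.365.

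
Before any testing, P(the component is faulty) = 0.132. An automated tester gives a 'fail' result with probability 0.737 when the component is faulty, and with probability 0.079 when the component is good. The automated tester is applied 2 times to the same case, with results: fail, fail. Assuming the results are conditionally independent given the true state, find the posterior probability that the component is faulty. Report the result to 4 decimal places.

Let H be the event that the component is faulty; start with P(H) = 0.132. P('fail'|H) = 0.737, P('fail'|¬H) = 0.079.
Update on result 1 ('fail'): P(H) ← 0.737·0.1320 / (0.737·0.1320 + 0.079·0.8680) = 0.097284/0.16586 = 0.5866.
Update on result 2 ('fail'): P(H) ← 0.737·0.5866 / (0.737·0.5866 + 0.079·0.4134) = 0.43229/0.46495 = 0.9298.

Posterior P(H) ≈ 0.9298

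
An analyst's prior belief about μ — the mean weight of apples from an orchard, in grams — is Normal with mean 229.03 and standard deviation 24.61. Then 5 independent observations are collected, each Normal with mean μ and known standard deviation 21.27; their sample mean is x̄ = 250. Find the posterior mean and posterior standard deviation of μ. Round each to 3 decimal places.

Posterior mean ≈ 247.274; posterior SD ≈ 8.873

Prior precision 1/τ₀² = 1/24.61² = 0.00165111; data precision n/σ² = 5/21.27² = 0.0110519.
Posterior precision = 0.00165111 + 0.0110519 = 0.0127030, giving posterior SD = 1/√0.0127030 = 8.873.
Posterior mean = (0.00165111·229.03 + 0.0110519·250) / 0.0127030 = 247.274.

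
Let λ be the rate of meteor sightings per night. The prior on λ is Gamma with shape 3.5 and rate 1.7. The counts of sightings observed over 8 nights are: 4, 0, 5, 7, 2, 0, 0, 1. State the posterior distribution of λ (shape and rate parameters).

Posterior: Gamma(shape=22.5, rate=9.7)

Total count ∑xᵢ = 19 over n = 8 nights.
Gamma is conjugate to the Poisson likelihood: posterior is Gamma(shape = 3.5+19 = 22.5, rate = 1.7+8 = 9.7).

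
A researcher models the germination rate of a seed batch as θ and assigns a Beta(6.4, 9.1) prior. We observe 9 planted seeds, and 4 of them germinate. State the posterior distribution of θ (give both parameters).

Posterior: Beta(10.4, 14.1)

The binomial likelihood is conjugate to the Beta prior: with 4 successes and 5 failures, the posterior is Beta(6.4+4, 9.1+5) = Beta(10.4, 14.1).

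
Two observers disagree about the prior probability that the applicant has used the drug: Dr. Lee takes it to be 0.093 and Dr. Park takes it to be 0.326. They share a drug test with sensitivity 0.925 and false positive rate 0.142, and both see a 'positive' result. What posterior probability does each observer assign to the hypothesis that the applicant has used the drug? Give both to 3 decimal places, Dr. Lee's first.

The likelihood ratio for a 'positive' result is 0.925/0.142 = 6.5141.
Dr. Lee: prior odds 0.093/0.907 = 0.10254; posterior odds 0.66793; posterior probability 0.400.
Dr. Park: prior odds 0.326/0.674 = 0.48368; posterior odds 3.1507; posterior probability 0.759.

Dr. Lee: 0.400; Dr. Park: 0.759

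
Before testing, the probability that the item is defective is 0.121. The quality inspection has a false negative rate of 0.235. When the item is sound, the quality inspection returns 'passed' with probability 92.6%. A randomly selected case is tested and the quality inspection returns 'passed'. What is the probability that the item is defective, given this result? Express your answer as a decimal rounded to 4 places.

P(H | E) ≈ 0.0338

Write H for 'the item is defective'. Prior odds H:¬H = 0.121/0.879 = 0.13766. For the 'passed' outcome, the likelihood ratio is 0.235/0.926 = 0.25378.
Posterior odds = 0.13766 × 0.25378 = 0.034934, so P(H|E) = 0.034934/(1+0.034934) = 0.0338.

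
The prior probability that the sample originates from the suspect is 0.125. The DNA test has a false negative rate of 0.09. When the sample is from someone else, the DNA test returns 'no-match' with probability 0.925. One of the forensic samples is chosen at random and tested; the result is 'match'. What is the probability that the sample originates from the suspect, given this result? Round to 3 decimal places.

P(H | E) ≈ 0.634

Write H for 'the sample originates from the suspect'. Prior odds H:¬H = 0.125/0.875 = 0.14286. For the 'match' outcome, the likelihood ratio is 0.91/0.075 = 12.133.
Posterior odds = 0.14286 × 12.133 = 1.7333, so P(H|E) = 1.7333/(1+1.7333) = 0.634.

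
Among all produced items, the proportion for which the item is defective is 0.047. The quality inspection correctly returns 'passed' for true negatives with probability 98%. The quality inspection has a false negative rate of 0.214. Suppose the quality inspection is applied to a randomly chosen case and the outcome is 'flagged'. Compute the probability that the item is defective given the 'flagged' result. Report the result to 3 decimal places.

P(H | E) ≈ 0.660

Write H for 'the item is defective'. Prior odds H:¬H = 0.047/0.953 = 0.049318. For the 'flagged' outcome, the likelihood ratio is 0.786/0.02 = 39.300.
Posterior odds = 0.049318 × 39.300 = 1.9382, so P(H|E) = 1.9382/(1+1.9382) = 0.660.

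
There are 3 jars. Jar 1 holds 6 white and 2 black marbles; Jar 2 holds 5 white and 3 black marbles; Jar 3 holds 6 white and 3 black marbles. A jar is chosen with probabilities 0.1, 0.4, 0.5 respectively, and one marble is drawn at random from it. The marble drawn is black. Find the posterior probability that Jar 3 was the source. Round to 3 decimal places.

Posterior probability ≈ 0.488

Tabulate prior·likelihood by source: [1] prior 0.1, lik 0.25, product 0.02500; [2] prior 0.4, lik 0.375, product 0.1500; [3] prior 0.5, lik 0.3333, product 0.1667.
Normalizing constant = 0.34167; the posterior for Jar 3 is its product over the sum, 0.1667/0.34167 = 0.488.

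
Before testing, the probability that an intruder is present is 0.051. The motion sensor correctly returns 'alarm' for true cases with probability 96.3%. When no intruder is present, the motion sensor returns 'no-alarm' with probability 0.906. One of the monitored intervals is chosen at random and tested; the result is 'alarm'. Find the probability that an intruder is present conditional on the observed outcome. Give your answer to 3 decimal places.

P(H | E) ≈ 0.355

Let H be the event that an intruder is present. P(H) = 0.051, so P(¬H) = 0.949. With E the 'alarm' result, P(E|H) = 0.963 and P(E|¬H) = 0.094.
P(E) = 0.963·0.051 + 0.094·0.949 = 0.049113 + 0.089206 = 0.13832.
By Bayes' theorem, P(H|E) = 0.049113 / 0.13832 = 0.355.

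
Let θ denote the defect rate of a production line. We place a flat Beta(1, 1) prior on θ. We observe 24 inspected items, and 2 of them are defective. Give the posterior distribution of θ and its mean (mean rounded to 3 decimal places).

Observing 2 successes and 22 failures updates Beta(1, 1) by adding the success and failure counts to the two shape parameters: α = 1+2 = 3, β = 1+22 = 23.
Posterior mean = α/(α+β) = 3/26 = 0.115.

Posterior: Beta(3, 23); mean ≈ 0.115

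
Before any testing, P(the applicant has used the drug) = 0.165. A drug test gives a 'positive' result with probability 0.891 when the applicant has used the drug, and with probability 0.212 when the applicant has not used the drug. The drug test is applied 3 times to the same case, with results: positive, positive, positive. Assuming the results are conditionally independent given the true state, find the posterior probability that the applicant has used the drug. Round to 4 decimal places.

Posterior P(H) ≈ 0.9362

With H the event that the applicant has used the drug, the joint likelihood of the observed sequence is P(data|H) = 0.891·0.891·0.891 = 0.70735 and P(data|¬H) = 0.212·0.212·0.212 = 0.0095281.
Bayes: P(H|data) = 0.165·0.70735 / (0.165·0.70735 + 0.835·0.0095281) = 0.11671/0.12467 = 0.9362.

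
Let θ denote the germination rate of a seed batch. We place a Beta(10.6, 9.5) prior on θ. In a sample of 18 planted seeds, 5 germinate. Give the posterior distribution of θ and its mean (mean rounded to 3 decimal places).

Posterior: Beta(15.6, 22.5); mean ≈ 0.409

Observing 5 successes and 13 failures updates Beta(10.6, 9.5) by adding the success and failure counts to the two shape parameters: α = 10.6+5 = 15.6, β = 9.5+13 = 22.5.
E[θ | data] = 15.6/(15.6+22.5) = 0.409.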